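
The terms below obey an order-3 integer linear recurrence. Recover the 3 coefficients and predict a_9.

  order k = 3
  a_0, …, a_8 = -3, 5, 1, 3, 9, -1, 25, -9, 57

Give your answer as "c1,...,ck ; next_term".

-1,2,2 ; -25

  a_3 = -1·1 + 2·5 + 2·-3 = 3
  a_4 = -1·3 + 2·1 + 2·5 = 9
  a_5 = -1·9 + 2·3 + 2·1 = -1
  a_6 = -1·-1 + 2·9 + 2·3 = 25
  a_7 = -1·25 + 2·-1 + 2·9 = -9
  a_8 = -1·-9 + 2·25 + 2·-1 = 57
  a_9 = -1·57 + 2·-9 + 2·25 = -25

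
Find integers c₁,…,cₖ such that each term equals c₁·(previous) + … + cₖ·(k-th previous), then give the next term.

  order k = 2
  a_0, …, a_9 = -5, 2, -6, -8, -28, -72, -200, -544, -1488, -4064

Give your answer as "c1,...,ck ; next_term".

2,2 ; -11104

  a_2 = 2·2 + 2·-5 = -6
  a_3 = 2·-6 + 2·2 = -8
  a_4 = 2·-8 + 2·-6 = -28
  a_5 = 2·-28 + 2·-8 = -72
  a_6 = 2·-72 + 2·-28 = -200
  a_7 = 2·-200 + 2·-72 = -544
  a_8 = 2·-544 + 2·-200 = -1488
  a_9 = 2·-1488 + 2·-544 = -4064
  a_10 = 2·-4064 + 2·-1488 = -11104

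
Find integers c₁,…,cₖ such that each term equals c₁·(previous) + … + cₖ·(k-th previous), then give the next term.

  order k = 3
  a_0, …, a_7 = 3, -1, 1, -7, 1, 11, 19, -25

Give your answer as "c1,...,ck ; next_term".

0,-2,-3 ; -71

  a_3 = 0·1 + -2·-1 + -3·3 = -7
  a_4 = 0·-7 + -2·1 + -3·-1 = 1
  a_5 = 0·1 + -2·-7 + -3·1 = 11
  a_6 = 0·11 + -2·1 + -3·-7 = 19
  a_7 = 0·19 + -2·11 + -3·1 = -25
  a_8 = 0·-25 + -2·19 + -3·11 = -71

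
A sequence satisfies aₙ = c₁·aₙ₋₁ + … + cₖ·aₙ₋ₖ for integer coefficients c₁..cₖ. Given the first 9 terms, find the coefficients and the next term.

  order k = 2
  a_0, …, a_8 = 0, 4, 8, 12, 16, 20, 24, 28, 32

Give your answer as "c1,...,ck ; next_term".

2,-1 ; 36

  a_2 = 2·4 + -1·0 = 8
  a_3 = 2·8 + -1·4 = 12
  a_4 = 2·12 + -1·8 = 16
  a_5 = 2·16 + -1·12 = 20
  a_6 = 2·20 + -1·16 = 24
  a_7 = 2·24 + -1·20 = 28
  a_8 = 2·28 + -1·24 = 32
  a_9 = 2·32 + -1·28 = 36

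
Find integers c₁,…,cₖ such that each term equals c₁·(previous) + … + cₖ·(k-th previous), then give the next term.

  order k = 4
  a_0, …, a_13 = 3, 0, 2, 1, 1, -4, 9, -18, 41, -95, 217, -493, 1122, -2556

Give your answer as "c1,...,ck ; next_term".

-2,0,-1,1 ; 5822

  a_4 = -2·1 + 0·2 + -1·0 + 1·3 = 1
  a_5 = -2·1 + 0·1 + -1·2 + 1·0 = -4
  a_6 = -2·-4 + 0·1 + -1·1 + 1·2 = 9
  a_7 = -2·9 + 0·-4 + -1·1 + 1·1 = -18
  a_8 = -2·-18 + 0·9 + -1·-4 + 1·1 = 41
  a_9 = -2·41 + 0·-18 + -1·9 + 1·-4 = -95
  a_10 = -2·-95 + 0·41 + -1·-18 + 1·9 = 217
  a_11 = -2·217 + 0·-95 + -1·41 + 1·-18 = -493
  a_12 = -2·-493 + 0·217 + -1·-95 + 1·41 = 1122
  a_13 = -2·1122 + 0·-493 + -1·217 + 1·-95 = -2556
  a_14 = -2·-2556 + 0·1122 + -1·-493 + 1·217 = 5822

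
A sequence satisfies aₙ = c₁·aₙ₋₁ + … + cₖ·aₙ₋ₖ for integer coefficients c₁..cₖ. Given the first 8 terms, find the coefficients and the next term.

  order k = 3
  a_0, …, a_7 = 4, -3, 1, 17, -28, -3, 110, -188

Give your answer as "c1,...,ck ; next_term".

  a_3 = -1·1 + -2·-3 + 3·4 = 17
  a_4 = -1·17 + -2·1 + 3·-3 = -28
  a_5 = -1·-28 + -2·17 + 3·1 = -3
  a_6 = -1·-3 + -2·-28 + 3·17 = 110
  a_7 = -1·110 + -2·-3 + 3·-28 = -188
  a_8 = -1·-188 + -2·110 + 3·-3 = -41

-1,-2,3 ; -41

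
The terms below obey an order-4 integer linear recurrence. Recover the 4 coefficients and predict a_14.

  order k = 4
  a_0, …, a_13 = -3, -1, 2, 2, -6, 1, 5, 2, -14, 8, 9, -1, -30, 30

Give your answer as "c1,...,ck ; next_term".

  a_4 = -1·2 + -1·2 + -1·-1 + 1·-3 = -6
  a_5 = -1·-6 + -1·2 + -1·2 + 1·-1 = 1
  a_6 = -1·1 + -1·-6 + -1·2 + 1·2 = 5
  a_7 = -1·5 + -1·1 + -1·-6 + 1·2 = 2
  a_8 = -1·2 + -1·5 + -1·1 + 1·-6 = -14
  a_9 = -1·-14 + -1·2 + -1·5 + 1·1 = 8
  a_10 = -1·8 + -1·-14 + -1·2 + 1·5 = 9
  a_11 = -1·9 + -1·8 + -1·-14 + 1·2 = -1
  a_12 = -1·-1 + -1·9 + -1·8 + 1·-14 = -30
  a_13 = -1·-30 + -1·-1 + -1·9 + 1·8 = 30
  a_14 = -1·30 + -1·-30 + -1·-1 + 1·9 = 10

-1,-1,-1,1 ; 10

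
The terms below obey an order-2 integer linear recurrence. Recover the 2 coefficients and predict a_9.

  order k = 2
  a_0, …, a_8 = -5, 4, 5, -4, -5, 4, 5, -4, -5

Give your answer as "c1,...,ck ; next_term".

  a_2 = 0·4 + -1·-5 = 5
  a_3 = 0·5 + -1·4 = -4
  a_4 = 0·-4 + -1·5 = -5
  a_5 = 0·-5 + -1·-4 = 4
  a_6 = 0·4 + -1·-5 = 5
  a_7 = 0·5 + -1·4 = -4
  a_8 = 0·-4 + -1·5 = -5
  a_9 = 0·-5 + -1·-4 = 4

0,-1 ; 4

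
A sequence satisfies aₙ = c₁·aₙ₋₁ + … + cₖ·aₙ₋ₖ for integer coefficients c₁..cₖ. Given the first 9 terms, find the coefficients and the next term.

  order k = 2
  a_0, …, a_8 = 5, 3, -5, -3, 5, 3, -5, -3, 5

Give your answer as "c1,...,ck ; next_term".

  a_2 = 0·3 + -1·5 = -5
  a_3 = 0·-5 + -1·3 = -3
  a_4 = 0·-3 + -1·-5 = 5
  a_5 = 0·5 + -1·-3 = 3
  a_6 = 0·3 + -1·5 = -5
  a_7 = 0·-5 + -1·3 = -3
  a_8 = 0·-3 + -1·-5 = 5
  a_9 = 0·5 + -1·-3 = 3

0,-1 ; 3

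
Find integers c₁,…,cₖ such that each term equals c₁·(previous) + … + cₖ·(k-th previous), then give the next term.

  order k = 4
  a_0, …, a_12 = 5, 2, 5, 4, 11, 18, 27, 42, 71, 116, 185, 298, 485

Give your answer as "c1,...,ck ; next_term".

  a_4 = 1·4 + 0·5 + 1·2 + 1·5 = 11
  a_5 = 1·11 + 0·4 + 1·5 + 1·2 = 18
  a_6 = 1·18 + 0·11 + 1·4 + 1·5 = 27
  a_7 = 1·27 + 0·18 + 1·11 + 1·4 = 42
  a_8 = 1·42 + 0·27 + 1·18 + 1·11 = 71
  a_9 = 1·71 + 0·42 + 1·27 + 1·18 = 116
  a_10 = 1·116 + 0·71 + 1·42 + 1·27 = 185
  a_11 = 1·185 + 0·116 + 1·71 + 1·42 = 298
  a_12 = 1·298 + 0·185 + 1·116 + 1·71 = 485
  a_13 = 1·485 + 0·298 + 1·185 + 1·116 = 786

1,0,1,1 ; 786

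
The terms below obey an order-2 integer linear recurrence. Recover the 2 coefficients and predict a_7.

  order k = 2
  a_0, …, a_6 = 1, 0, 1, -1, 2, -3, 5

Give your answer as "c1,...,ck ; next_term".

-1,1 ; -8

  a_2 = -1·0 + 1·1 = 1
  a_3 = -1·1 + 1·0 = -1
  a_4 = -1·-1 + 1·1 = 2
  a_5 = -1·2 + 1·-1 = -3
  a_6 = -1·-3 + 1·2 = 5
  a_7 = -1·5 + 1·-3 = -8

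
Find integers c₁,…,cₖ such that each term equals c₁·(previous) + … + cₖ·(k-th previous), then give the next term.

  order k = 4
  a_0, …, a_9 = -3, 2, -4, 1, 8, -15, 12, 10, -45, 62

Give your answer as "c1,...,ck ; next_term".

-1,-1,1,-1 ; -19

  a_4 = -1·1 + -1·-4 + 1·2 + -1·-3 = 8
  a_5 = -1·8 + -1·1 + 1·-4 + -1·2 = -15
  a_6 = -1·-15 + -1·8 + 1·1 + -1·-4 = 12
  a_7 = -1·12 + -1·-15 + 1·8 + -1·1 = 10
  a_8 = -1·10 + -1·12 + 1·-15 + -1·8 = -45
  a_9 = -1·-45 + -1·10 + 1·12 + -1·-15 = 62
  a_10 = -1·62 + -1·-45 + 1·10 + -1·12 = -19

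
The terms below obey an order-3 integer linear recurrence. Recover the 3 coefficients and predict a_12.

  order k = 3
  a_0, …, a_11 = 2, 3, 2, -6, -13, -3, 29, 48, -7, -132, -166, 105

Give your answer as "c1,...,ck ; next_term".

  a_3 = 1·2 + -2·3 + -1·2 = -6
  a_4 = 1·-6 + -2·2 + -1·3 = -13
  a_5 = 1·-13 + -2·-6 + -1·2 = -3
  a_6 = 1·-3 + -2·-13 + -1·-6 = 29
  a_7 = 1·29 + -2·-3 + -1·-13 = 48
  a_8 = 1·48 + -2·29 + -1·-3 = -7
  a_9 = 1·-7 + -2·48 + -1·29 = -132
  a_10 = 1·-132 + -2·-7 + -1·48 = -166
  a_11 = 1·-166 + -2·-132 + -1·-7 = 105
  a_12 = 1·105 + -2·-166 + -1·-132 = 569

1,-2,-1 ; 569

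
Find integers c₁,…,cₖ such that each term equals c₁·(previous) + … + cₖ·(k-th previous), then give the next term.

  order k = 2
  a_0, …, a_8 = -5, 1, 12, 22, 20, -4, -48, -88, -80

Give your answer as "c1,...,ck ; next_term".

  a_2 = 2·1 + -2·-5 = 12
  a_3 = 2·12 + -2·1 = 22
  a_4 = 2·22 + -2·12 = 20
  a_5 = 2·20 + -2·22 = -4
  a_6 = 2·-4 + -2·20 = -48
  a_7 = 2·-48 + -2·-4 = -88
  a_8 = 2·-88 + -2·-48 = -80
  a_9 = 2·-80 + -2·-88 = 16

2,-2 ; 16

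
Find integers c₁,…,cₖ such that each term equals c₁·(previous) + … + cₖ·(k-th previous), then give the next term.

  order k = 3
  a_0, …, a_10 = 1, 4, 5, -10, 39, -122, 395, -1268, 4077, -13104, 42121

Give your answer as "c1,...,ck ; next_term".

  a_3 = -3·5 + 1·4 + 1·1 = -10
  a_4 = -3·-10 + 1·5 + 1·4 = 39
  a_5 = -3·39 + 1·-10 + 1·5 = -122
  a_6 = -3·-122 + 1·39 + 1·-10 = 395
  a_7 = -3·395 + 1·-122 + 1·39 = -1268
  a_8 = -3·-1268 + 1·395 + 1·-122 = 4077
  a_9 = -3·4077 + 1·-1268 + 1·395 = -13104
  a_10 = -3·-13104 + 1·4077 + 1·-1268 = 42121
  a_11 = -3·42121 + 1·-13104 + 1·4077 = -135390

-3,1,1 ; -135390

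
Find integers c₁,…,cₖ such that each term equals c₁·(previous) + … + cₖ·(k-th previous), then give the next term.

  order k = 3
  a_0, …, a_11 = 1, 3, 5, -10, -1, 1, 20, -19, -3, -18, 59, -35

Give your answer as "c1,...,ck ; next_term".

  a_3 = -1·5 + -1·3 + -2·1 = -10
  a_4 = -1·-10 + -1·5 + -2·3 = -1
  a_5 = -1·-1 + -1·-10 + -2·5 = 1
  a_6 = -1·1 + -1·-1 + -2·-10 = 20
  a_7 = -1·20 + -1·1 + -2·-1 = -19
  a_8 = -1·-19 + -1·20 + -2·1 = -3
  a_9 = -1·-3 + -1·-19 + -2·20 = -18
  a_10 = -1·-18 + -1·-3 + -2·-19 = 59
  a_11 = -1·59 + -1·-18 + -2·-3 = -35
  a_12 = -1·-35 + -1·59 + -2·-18 = 12

-1,-1,-2 ; 12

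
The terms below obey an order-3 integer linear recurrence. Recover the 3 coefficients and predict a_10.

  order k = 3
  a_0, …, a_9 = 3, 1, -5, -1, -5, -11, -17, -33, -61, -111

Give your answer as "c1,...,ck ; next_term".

1,1,1 ; -205

  a_3 = 1·-5 + 1·1 + 1·3 = -1
  a_4 = 1·-1 + 1·-5 + 1·1 = -5
  a_5 = 1·-5 + 1·-1 + 1·-5 = -11
  a_6 = 1·-11 + 1·-5 + 1·-1 = -17
  a_7 = 1·-17 + 1·-11 + 1·-5 = -33
  a_8 = 1·-33 + 1·-17 + 1·-11 = -61
  a_9 = 1·-61 + 1·-33 + 1·-17 = -111
  a_10 = 1·-111 + 1·-61 + 1·-33 = -205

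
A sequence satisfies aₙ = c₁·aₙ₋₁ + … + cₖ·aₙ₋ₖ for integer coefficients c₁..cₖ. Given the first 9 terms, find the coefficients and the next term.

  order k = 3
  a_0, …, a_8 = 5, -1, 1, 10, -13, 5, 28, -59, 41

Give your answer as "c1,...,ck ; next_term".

  a_3 = -1·1 + -1·-1 + 2·5 = 10
  a_4 = -1·10 + -1·1 + 2·-1 = -13
  a_5 = -1·-13 + -1·10 + 2·1 = 5
  a_6 = -1·5 + -1·-13 + 2·10 = 28
  a_7 = -1·28 + -1·5 + 2·-13 = -59
  a_8 = -1·-59 + -1·28 + 2·5 = 41
  a_9 = -1·41 + -1·-59 + 2·28 = 74

-1,-1,2 ; 74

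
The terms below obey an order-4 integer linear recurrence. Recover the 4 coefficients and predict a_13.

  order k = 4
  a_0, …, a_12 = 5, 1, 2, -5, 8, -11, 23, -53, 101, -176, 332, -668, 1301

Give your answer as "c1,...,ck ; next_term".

  a_4 = -2·-5 + -2·2 + -3·1 + 1·5 = 8
  a_5 = -2·8 + -2·-5 + -3·2 + 1·1 = -11
  a_6 = -2·-11 + -2·8 + -3·-5 + 1·2 = 23
  a_7 = -2·23 + -2·-11 + -3·8 + 1·-5 = -53
  a_8 = -2·-53 + -2·23 + -3·-11 + 1·8 = 101
  a_9 = -2·101 + -2·-53 + -3·23 + 1·-11 = -176
  a_10 = -2·-176 + -2·101 + -3·-53 + 1·23 = 332
  a_11 = -2·332 + -2·-176 + -3·101 + 1·-53 = -668
  a_12 = -2·-668 + -2·332 + -3·-176 + 1·101 = 1301
  a_13 = -2·1301 + -2·-668 + -3·332 + 1·-176 = -2438

-2,-2,-3,1 ; -2438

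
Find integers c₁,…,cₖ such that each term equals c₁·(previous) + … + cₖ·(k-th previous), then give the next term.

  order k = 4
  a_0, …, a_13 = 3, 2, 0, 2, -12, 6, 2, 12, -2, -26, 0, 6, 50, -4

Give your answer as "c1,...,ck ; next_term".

  a_4 = -1·2 + -1·0 + -2·2 + -2·3 = -12
  a_5 = -1·-12 + -1·2 + -2·0 + -2·2 = 6
  a_6 = -1·6 + -1·-12 + -2·2 + -2·0 = 2
  a_7 = -1·2 + -1·6 + -2·-12 + -2·2 = 12
  a_8 = -1·12 + -1·2 + -2·6 + -2·-12 = -2
  a_9 = -1·-2 + -1·12 + -2·2 + -2·6 = -26
  a_10 = -1·-26 + -1·-2 + -2·12 + -2·2 = 0
  a_11 = -1·0 + -1·-26 + -2·-2 + -2·12 = 6
  a_12 = -1·6 + -1·0 + -2·-26 + -2·-2 = 50
  a_13 = -1·50 + -1·6 + -2·0 + -2·-26 = -4
  a_14 = -1·-4 + -1·50 + -2·6 + -2·0 = -58

-1,-1,-2,-2 ; -58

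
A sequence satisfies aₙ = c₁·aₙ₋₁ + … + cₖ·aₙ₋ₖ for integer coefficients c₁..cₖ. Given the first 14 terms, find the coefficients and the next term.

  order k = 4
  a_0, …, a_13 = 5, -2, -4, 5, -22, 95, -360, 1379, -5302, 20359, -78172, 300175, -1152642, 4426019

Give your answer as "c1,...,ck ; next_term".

-4,-1,-2,-2 ; -16995440

  a_4 = -4·5 + -1·-4 + -2·-2 + -2·5 = -22
  a_5 = -4·-22 + -1·5 + -2·-4 + -2·-2 = 95
  a_6 = -4·95 + -1·-22 + -2·5 + -2·-4 = -360
  a_7 = -4·-360 + -1·95 + -2·-22 + -2·5 = 1379
  a_8 = -4·1379 + -1·-360 + -2·95 + -2·-22 = -5302
  a_9 = -4·-5302 + -1·1379 + -2·-360 + -2·95 = 20359
  a_10 = -4·20359 + -1·-5302 + -2·1379 + -2·-360 = -78172
  a_11 = -4·-78172 + -1·20359 + -2·-5302 + -2·1379 = 300175
  a_12 = -4·300175 + -1·-78172 + -2·20359 + -2·-5302 = -1152642
  a_13 = -4·-1152642 + -1·300175 + -2·-78172 + -2·20359 = 4426019
  a_14 = -4·4426019 + -1·-1152642 + -2·300175 + -2·-78172 = -16995440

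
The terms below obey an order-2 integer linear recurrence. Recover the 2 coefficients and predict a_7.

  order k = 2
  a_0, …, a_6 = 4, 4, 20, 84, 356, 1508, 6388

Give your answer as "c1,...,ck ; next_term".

4,1 ; 27060

  a_2 = 4·4 + 1·4 = 20
  a_3 = 4·20 + 1·4 = 84
  a_4 = 4·84 + 1·20 = 356
  a_5 = 4·356 + 1·84 = 1508
  a_6 = 4·1508 + 1·356 = 6388
  a_7 = 4·6388 + 1·1508 = 27060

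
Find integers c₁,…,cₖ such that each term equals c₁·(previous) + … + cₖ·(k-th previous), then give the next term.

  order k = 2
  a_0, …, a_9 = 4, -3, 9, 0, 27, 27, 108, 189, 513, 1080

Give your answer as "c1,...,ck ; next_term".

1,3 ; 2619

  a_2 = 1·-3 + 3·4 = 9
  a_3 = 1·9 + 3·-3 = 0
  a_4 = 1·0 + 3·9 = 27
  a_5 = 1·27 + 3·0 = 27
  a_6 = 1·27 + 3·27 = 108
  a_7 = 1·108 + 3·27 = 189
  a_8 = 1·189 + 3·108 = 513
  a_9 = 1·513 + 3·189 = 1080
  a_10 = 1·1080 + 3·513 = 2619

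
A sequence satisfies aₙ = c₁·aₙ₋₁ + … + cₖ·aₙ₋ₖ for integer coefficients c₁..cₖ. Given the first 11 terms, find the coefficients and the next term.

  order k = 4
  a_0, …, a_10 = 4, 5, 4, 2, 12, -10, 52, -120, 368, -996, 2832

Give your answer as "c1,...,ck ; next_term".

  a_4 = -2·2 + 2·4 + 0·5 + 2·4 = 12
  a_5 = -2·12 + 2·2 + 0·4 + 2·5 = -10
  a_6 = -2·-10 + 2·12 + 0·2 + 2·4 = 52
  a_7 = -2·52 + 2·-10 + 0·12 + 2·2 = -120
  a_8 = -2·-120 + 2·52 + 0·-10 + 2·12 = 368
  a_9 = -2·368 + 2·-120 + 0·52 + 2·-10 = -996
  a_10 = -2·-996 + 2·368 + 0·-120 + 2·52 = 2832
  a_11 = -2·2832 + 2·-996 + 0·368 + 2·-120 = -7896

-2,2,0,2 ; -7896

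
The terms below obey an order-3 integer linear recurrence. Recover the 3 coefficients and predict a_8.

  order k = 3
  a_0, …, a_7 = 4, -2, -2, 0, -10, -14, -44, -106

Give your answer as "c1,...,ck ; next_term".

1,3,2 ; -266

  a_3 = 1·-2 + 3·-2 + 2·4 = 0
  a_4 = 1·0 + 3·-2 + 2·-2 = -10
  a_5 = 1·-10 + 3·0 + 2·-2 = -14
  a_6 = 1·-14 + 3·-10 + 2·0 = -44
  a_7 = 1·-44 + 3·-14 + 2·-10 = -106
  a_8 = 1·-106 + 3·-44 + 2·-14 = -266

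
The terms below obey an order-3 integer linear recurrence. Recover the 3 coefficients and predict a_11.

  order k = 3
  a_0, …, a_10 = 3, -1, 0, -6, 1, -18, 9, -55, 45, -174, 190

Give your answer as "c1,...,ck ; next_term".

0,3,-1 ; -567

  a_3 = 0·0 + 3·-1 + -1·3 = -6
  a_4 = 0·-6 + 3·0 + -1·-1 = 1
  a_5 = 0·1 + 3·-6 + -1·0 = -18
  a_6 = 0·-18 + 3·1 + -1·-6 = 9
  a_7 = 0·9 + 3·-18 + -1·1 = -55
  a_8 = 0·-55 + 3·9 + -1·-18 = 45
  a_9 = 0·45 + 3·-55 + -1·9 = -174
  a_10 = 0·-174 + 3·45 + -1·-55 = 190
  a_11 = 0·190 + 3·-174 + -1·45 = -567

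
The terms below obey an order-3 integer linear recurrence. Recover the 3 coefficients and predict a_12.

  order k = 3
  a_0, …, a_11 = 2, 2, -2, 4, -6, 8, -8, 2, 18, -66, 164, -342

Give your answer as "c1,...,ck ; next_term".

-3,-2,1 ; 632

  a_3 = -3·-2 + -2·2 + 1·2 = 4
  a_4 = -3·4 + -2·-2 + 1·2 = -6
  a_5 = -3·-6 + -2·4 + 1·-2 = 8
  a_6 = -3·8 + -2·-6 + 1·4 = -8
  a_7 = -3·-8 + -2·8 + 1·-6 = 2
  a_8 = -3·2 + -2·-8 + 1·8 = 18
  a_9 = -3·18 + -2·2 + 1·-8 = -66
  a_10 = -3·-66 + -2·18 + 1·2 = 164
  a_11 = -3·164 + -2·-66 + 1·18 = -342
  a_12 = -3·-342 + -2·164 + 1·-66 = 632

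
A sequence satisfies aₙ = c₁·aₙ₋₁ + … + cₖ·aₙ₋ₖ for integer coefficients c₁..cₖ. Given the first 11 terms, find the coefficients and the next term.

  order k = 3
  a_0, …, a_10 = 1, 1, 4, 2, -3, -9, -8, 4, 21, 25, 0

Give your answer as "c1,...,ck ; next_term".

  a_3 = 1·4 + -1·1 + -1·1 = 2
  a_4 = 1·2 + -1·4 + -1·1 = -3
  a_5 = 1·-3 + -1·2 + -1·4 = -9
  a_6 = 1·-9 + -1·-3 + -1·2 = -8
  a_7 = 1·-8 + -1·-9 + -1·-3 = 4
  a_8 = 1·4 + -1·-8 + -1·-9 = 21
  a_9 = 1·21 + -1·4 + -1·-8 = 25
  a_10 = 1·25 + -1·21 + -1·4 = 0
  a_11 = 1·0 + -1·25 + -1·21 = -46

1,-1,-1 ; -46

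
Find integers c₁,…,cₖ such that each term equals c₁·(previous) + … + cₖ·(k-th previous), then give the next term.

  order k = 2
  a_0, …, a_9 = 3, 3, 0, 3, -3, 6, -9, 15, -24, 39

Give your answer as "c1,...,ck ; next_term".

  a_2 = -1·3 + 1·3 = 0
  a_3 = -1·0 + 1·3 = 3
  a_4 = -1·3 + 1·0 = -3
  a_5 = -1·-3 + 1·3 = 6
  a_6 = -1·6 + 1·-3 = -9
  a_7 = -1·-9 + 1·6 = 15
  a_8 = -1·15 + 1·-9 = -24
  a_9 = -1·-24 + 1·15 = 39
  a_10 = -1·39 + 1·-24 = -63

-1,1 ; -63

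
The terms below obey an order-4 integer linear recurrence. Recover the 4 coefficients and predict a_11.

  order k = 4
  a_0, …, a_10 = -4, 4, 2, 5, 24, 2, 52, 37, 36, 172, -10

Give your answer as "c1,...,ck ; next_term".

0,2,2,-3 ; 305

  a_4 = 0·5 + 2·2 + 2·4 + -3·-4 = 24
  a_5 = 0·24 + 2·5 + 2·2 + -3·4 = 2
  a_6 = 0·2 + 2·24 + 2·5 + -3·2 = 52
  a_7 = 0·52 + 2·2 + 2·24 + -3·5 = 37
  a_8 = 0·37 + 2·52 + 2·2 + -3·24 = 36
  a_9 = 0·36 + 2·37 + 2·52 + -3·2 = 172
  a_10 = 0·172 + 2·36 + 2·37 + -3·52 = -10
  a_11 = 0·-10 + 2·172 + 2·36 + -3·37 = 305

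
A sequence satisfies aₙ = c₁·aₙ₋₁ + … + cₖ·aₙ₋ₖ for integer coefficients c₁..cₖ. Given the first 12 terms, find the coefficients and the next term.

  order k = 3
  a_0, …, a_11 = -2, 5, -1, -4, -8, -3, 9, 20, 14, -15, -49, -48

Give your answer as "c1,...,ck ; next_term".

1,-1,-1 ; 16

  a_3 = 1·-1 + -1·5 + -1·-2 = -4
  a_4 = 1·-4 + -1·-1 + -1·5 = -8
  a_5 = 1·-8 + -1·-4 + -1·-1 = -3
  a_6 = 1·-3 + -1·-8 + -1·-4 = 9
  a_7 = 1·9 + -1·-3 + -1·-8 = 20
  a_8 = 1·20 + -1·9 + -1·-3 = 14
  a_9 = 1·14 + -1·20 + -1·9 = -15
  a_10 = 1·-15 + -1·14 + -1·20 = -49
  a_11 = 1·-49 + -1·-15 + -1·14 = -48
  a_12 = 1·-48 + -1·-49 + -1·-15 = 16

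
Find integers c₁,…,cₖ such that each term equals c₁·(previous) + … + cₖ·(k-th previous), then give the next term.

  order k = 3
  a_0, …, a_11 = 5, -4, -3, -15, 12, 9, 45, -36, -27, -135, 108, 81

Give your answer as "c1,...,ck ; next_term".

0,0,-3 ; 405

  a_3 = 0·-3 + 0·-4 + -3·5 = -15
  a_4 = 0·-15 + 0·-3 + -3·-4 = 12
  a_5 = 0·12 + 0·-15 + -3·-3 = 9
  a_6 = 0·9 + 0·12 + -3·-15 = 45
  a_7 = 0·45 + 0·9 + -3·12 = -36
  a_8 = 0·-36 + 0·45 + -3·9 = -27
  a_9 = 0·-27 + 0·-36 + -3·45 = -135
  a_10 = 0·-135 + 0·-27 + -3·-36 = 108
  a_11 = 0·108 + 0·-135 + -3·-27 = 81
  a_12 = 0·81 + 0·108 + -3·-135 = 405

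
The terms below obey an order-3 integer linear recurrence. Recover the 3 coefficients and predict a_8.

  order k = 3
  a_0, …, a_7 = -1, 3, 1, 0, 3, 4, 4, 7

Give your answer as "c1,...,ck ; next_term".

1,0,1 ; 11

  a_3 = 1·1 + 0·3 + 1·-1 = 0
  a_4 = 1·0 + 0·1 + 1·3 = 3
  a_5 = 1·3 + 0·0 + 1·1 = 4
  a_6 = 1·4 + 0·3 + 1·0 = 4
  a_7 = 1·4 + 0·4 + 1·3 = 7
  a_8 = 1·7 + 0·4 + 1·4 = 11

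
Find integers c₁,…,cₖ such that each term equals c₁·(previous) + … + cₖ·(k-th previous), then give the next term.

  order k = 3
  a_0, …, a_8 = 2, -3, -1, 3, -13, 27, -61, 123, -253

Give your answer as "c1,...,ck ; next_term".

-2,1,2 ; 507

  a_3 = -2·-1 + 1·-3 + 2·2 = 3
  a_4 = -2·3 + 1·-1 + 2·-3 = -13
  a_5 = -2·-13 + 1·3 + 2·-1 = 27
  a_6 = -2·27 + 1·-13 + 2·3 = -61
  a_7 = -2·-61 + 1·27 + 2·-13 = 123
  a_8 = -2·123 + 1·-61 + 2·27 = -253
  a_9 = -2·-253 + 1·123 + 2·-61 = 507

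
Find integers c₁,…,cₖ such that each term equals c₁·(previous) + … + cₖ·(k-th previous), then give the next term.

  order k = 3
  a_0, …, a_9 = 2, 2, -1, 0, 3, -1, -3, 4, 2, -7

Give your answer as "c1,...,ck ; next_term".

  a_3 = 0·-1 + -1·2 + 1·2 = 0
  a_4 = 0·0 + -1·-1 + 1·2 = 3
  a_5 = 0·3 + -1·0 + 1·-1 = -1
  a_6 = 0·-1 + -1·3 + 1·0 = -3
  a_7 = 0·-3 + -1·-1 + 1·3 = 4
  a_8 = 0·4 + -1·-3 + 1·-1 = 2
  a_9 = 0·2 + -1·4 + 1·-3 = -7
  a_10 = 0·-7 + -1·2 + 1·4 = 2

0,-1,1 ; 2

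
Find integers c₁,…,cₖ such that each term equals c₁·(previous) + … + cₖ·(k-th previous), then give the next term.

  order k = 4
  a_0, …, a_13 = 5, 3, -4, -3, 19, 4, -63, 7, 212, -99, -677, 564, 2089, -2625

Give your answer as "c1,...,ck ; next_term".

-1,-3,-2,2 ; -6124

  a_4 = -1·-3 + -3·-4 + -2·3 + 2·5 = 19
  a_5 = -1·19 + -3·-3 + -2·-4 + 2·3 = 4
  a_6 = -1·4 + -3·19 + -2·-3 + 2·-4 = -63
  a_7 = -1·-63 + -3·4 + -2·19 + 2·-3 = 7
  a_8 = -1·7 + -3·-63 + -2·4 + 2·19 = 212
  a_9 = -1·212 + -3·7 + -2·-63 + 2·4 = -99
  a_10 = -1·-99 + -3·212 + -2·7 + 2·-63 = -677
  a_11 = -1·-677 + -3·-99 + -2·212 + 2·7 = 564
  a_12 = -1·564 + -3·-677 + -2·-99 + 2·212 = 2089
  a_13 = -1·2089 + -3·564 + -2·-677 + 2·-99 = -2625
  a_14 = -1·-2625 + -3·2089 + -2·564 + 2·-677 = -6124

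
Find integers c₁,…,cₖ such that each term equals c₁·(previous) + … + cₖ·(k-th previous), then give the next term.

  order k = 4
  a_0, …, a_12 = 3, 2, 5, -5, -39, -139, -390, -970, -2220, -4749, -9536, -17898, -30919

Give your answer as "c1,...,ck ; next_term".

  a_4 = 4·-5 + -4·5 + -1·2 + 1·3 = -39
  a_5 = 4·-39 + -4·-5 + -1·5 + 1·2 = -139
  a_6 = 4·-139 + -4·-39 + -1·-5 + 1·5 = -390
  a_7 = 4·-390 + -4·-139 + -1·-39 + 1·-5 = -970
  a_8 = 4·-970 + -4·-390 + -1·-139 + 1·-39 = -2220
  a_9 = 4·-2220 + -4·-970 + -1·-390 + 1·-139 = -4749
  a_10 = 4·-4749 + -4·-2220 + -1·-970 + 1·-390 = -9536
  a_11 = 4·-9536 + -4·-4749 + -1·-2220 + 1·-970 = -17898
  a_12 = 4·-17898 + -4·-9536 + -1·-4749 + 1·-2220 = -30919
  a_13 = 4·-30919 + -4·-17898 + -1·-9536 + 1·-4749 = -47297

4,-4,-1,1 ; -47297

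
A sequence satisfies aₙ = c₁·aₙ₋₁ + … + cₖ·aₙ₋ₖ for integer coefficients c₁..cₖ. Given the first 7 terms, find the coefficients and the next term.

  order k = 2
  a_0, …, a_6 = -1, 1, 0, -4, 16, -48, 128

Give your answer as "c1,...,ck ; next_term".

-4,-4 ; -320

  a_2 = -4·1 + -4·-1 = 0
  a_3 = -4·0 + -4·1 = -4
  a_4 = -4·-4 + -4·0 = 16
  a_5 = -4·16 + -4·-4 = -48
  a_6 = -4·-48 + -4·16 = 128
  a_7 = -4·128 + -4·-48 = -320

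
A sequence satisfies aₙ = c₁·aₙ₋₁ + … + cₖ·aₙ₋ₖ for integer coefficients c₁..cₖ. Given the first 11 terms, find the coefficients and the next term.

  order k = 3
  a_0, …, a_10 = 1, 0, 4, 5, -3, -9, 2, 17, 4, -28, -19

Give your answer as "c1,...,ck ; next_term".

1,-2,1 ; 41

  a_3 = 1·4 + -2·0 + 1·1 = 5
  a_4 = 1·5 + -2·4 + 1·0 = -3
  a_5 = 1·-3 + -2·5 + 1·4 = -9
  a_6 = 1·-9 + -2·-3 + 1·5 = 2
  a_7 = 1·2 + -2·-9 + 1·-3 = 17
  a_8 = 1·17 + -2·2 + 1·-9 = 4
  a_9 = 1·4 + -2·17 + 1·2 = -28
  a_10 = 1·-28 + -2·4 + 1·17 = -19
  a_11 = 1·-19 + -2·-28 + 1·4 = 41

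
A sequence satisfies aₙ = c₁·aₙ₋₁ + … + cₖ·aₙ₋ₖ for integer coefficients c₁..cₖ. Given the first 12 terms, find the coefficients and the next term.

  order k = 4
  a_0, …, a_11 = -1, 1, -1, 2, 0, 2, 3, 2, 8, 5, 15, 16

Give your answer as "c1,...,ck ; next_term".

  a_4 = 0·2 + 2·-1 + 1·1 + -1·-1 = 0
  a_5 = 0·0 + 2·2 + 1·-1 + -1·1 = 2
  a_6 = 0·2 + 2·0 + 1·2 + -1·-1 = 3
  a_7 = 0·3 + 2·2 + 1·0 + -1·2 = 2
  a_8 = 0·2 + 2·3 + 1·2 + -1·0 = 8
  a_9 = 0·8 + 2·2 + 1·3 + -1·2 = 5
  a_10 = 0·5 + 2·8 + 1·2 + -1·3 = 15
  a_11 = 0·15 + 2·5 + 1·8 + -1·2 = 16
  a_12 = 0·16 + 2·15 + 1·5 + -1·8 = 27

0,2,1,-1 ; 27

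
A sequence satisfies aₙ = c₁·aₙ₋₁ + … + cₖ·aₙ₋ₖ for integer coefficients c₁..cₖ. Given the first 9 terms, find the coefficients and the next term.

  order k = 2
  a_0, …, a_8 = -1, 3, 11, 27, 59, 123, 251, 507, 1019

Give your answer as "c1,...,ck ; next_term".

  a_2 = 3·3 + -2·-1 = 11
  a_3 = 3·11 + -2·3 = 27
  a_4 = 3·27 + -2·11 = 59
  a_5 = 3·59 + -2·27 = 123
  a_6 = 3·123 + -2·59 = 251
  a_7 = 3·251 + -2·123 = 507
  a_8 = 3·507 + -2·251 = 1019
  a_9 = 3·1019 + -2·507 = 2043

3,-2 ; 2043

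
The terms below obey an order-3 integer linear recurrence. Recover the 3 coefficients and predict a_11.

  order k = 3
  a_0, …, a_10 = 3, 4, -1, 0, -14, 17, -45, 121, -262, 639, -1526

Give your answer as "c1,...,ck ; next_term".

  a_3 = -1·-1 + 2·4 + -3·3 = 0
  a_4 = -1·0 + 2·-1 + -3·4 = -14
  a_5 = -1·-14 + 2·0 + -3·-1 = 17
  a_6 = -1·17 + 2·-14 + -3·0 = -45
  a_7 = -1·-45 + 2·17 + -3·-14 = 121
  a_8 = -1·121 + 2·-45 + -3·17 = -262
  a_9 = -1·-262 + 2·121 + -3·-45 = 639
  a_10 = -1·639 + 2·-262 + -3·121 = -1526
  a_11 = -1·-1526 + 2·639 + -3·-262 = 3590

-1,2,-3 ; 3590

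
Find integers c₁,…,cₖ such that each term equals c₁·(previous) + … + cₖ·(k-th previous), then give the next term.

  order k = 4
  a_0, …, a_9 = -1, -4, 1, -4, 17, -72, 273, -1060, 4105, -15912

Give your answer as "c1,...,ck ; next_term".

  a_4 = -3·-4 + 3·1 + -1·-4 + 2·-1 = 17
  a_5 = -3·17 + 3·-4 + -1·1 + 2·-4 = -72
  a_6 = -3·-72 + 3·17 + -1·-4 + 2·1 = 273
  a_7 = -3·273 + 3·-72 + -1·17 + 2·-4 = -1060
  a_8 = -3·-1060 + 3·273 + -1·-72 + 2·17 = 4105
  a_9 = -3·4105 + 3·-1060 + -1·273 + 2·-72 = -15912
  a_10 = -3·-15912 + 3·4105 + -1·-1060 + 2·273 = 61657

-3,3,-1,2 ; 61657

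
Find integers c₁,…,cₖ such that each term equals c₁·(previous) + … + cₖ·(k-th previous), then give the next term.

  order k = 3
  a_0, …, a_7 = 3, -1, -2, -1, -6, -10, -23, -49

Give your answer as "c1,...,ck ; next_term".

  a_3 = 1·-2 + 2·-1 + 1·3 = -1
  a_4 = 1·-1 + 2·-2 + 1·-1 = -6
  a_5 = 1·-6 + 2·-1 + 1·-2 = -10
  a_6 = 1·-10 + 2·-6 + 1·-1 = -23
  a_7 = 1·-23 + 2·-10 + 1·-6 = -49
  a_8 = 1·-49 + 2·-23 + 1·-10 = -105

1,2,1 ; -105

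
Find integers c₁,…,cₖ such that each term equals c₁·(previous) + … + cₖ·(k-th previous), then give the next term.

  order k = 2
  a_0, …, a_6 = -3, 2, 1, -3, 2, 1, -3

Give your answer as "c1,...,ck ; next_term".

  a_2 = -1·2 + -1·-3 = 1
  a_3 = -1·1 + -1·2 = -3
  a_4 = -1·-3 + -1·1 = 2
  a_5 = -1·2 + -1·-3 = 1
  a_6 = -1·1 + -1·2 = -3
  a_7 = -1·-3 + -1·1 = 2

-1,-1 ; 2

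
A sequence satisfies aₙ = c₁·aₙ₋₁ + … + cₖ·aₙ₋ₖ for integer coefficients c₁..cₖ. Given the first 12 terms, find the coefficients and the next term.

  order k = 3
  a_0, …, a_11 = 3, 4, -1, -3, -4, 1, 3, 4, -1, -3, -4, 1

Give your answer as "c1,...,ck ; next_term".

  a_3 = 0·-1 + 0·4 + -1·3 = -3
  a_4 = 0·-3 + 0·-1 + -1·4 = -4
  a_5 = 0·-4 + 0·-3 + -1·-1 = 1
  a_6 = 0·1 + 0·-4 + -1·-3 = 3
  a_7 = 0·3 + 0·1 + -1·-4 = 4
  a_8 = 0·4 + 0·3 + -1·1 = -1
  a_9 = 0·-1 + 0·4 + -1·3 = -3
  a_10 = 0·-3 + 0·-1 + -1·4 = -4
  a_11 = 0·-4 + 0·-3 + -1·-1 = 1
  a_12 = 0·1 + 0·-4 + -1·-3 = 3

0,0,-1 ; 3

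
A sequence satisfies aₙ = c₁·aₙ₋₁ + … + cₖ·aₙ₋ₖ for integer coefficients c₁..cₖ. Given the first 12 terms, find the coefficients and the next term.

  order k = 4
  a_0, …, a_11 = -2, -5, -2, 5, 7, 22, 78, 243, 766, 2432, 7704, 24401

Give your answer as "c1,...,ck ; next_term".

  a_4 = 3·5 + 0·-2 + 2·-5 + -1·-2 = 7
  a_5 = 3·7 + 0·5 + 2·-2 + -1·-5 = 22
  a_6 = 3·22 + 0·7 + 2·5 + -1·-2 = 78
  a_7 = 3·78 + 0·22 + 2·7 + -1·5 = 243
  a_8 = 3·243 + 0·78 + 2·22 + -1·7 = 766
  a_9 = 3·766 + 0·243 + 2·78 + -1·22 = 2432
  a_10 = 3·2432 + 0·766 + 2·243 + -1·78 = 7704
  a_11 = 3·7704 + 0·2432 + 2·766 + -1·243 = 24401
  a_12 = 3·24401 + 0·7704 + 2·2432 + -1·766 = 77301

3,0,2,-1 ; 77301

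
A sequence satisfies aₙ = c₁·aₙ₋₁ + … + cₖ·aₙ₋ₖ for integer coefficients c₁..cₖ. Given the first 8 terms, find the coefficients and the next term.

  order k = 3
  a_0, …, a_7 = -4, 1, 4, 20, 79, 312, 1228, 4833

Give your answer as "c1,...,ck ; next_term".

  a_3 = 4·4 + 0·1 + -1·-4 = 20
  a_4 = 4·20 + 0·4 + -1·1 = 79
  a_5 = 4·79 + 0·20 + -1·4 = 312
  a_6 = 4·312 + 0·79 + -1·20 = 1228
  a_7 = 4·1228 + 0·312 + -1·79 = 4833
  a_8 = 4·4833 + 0·1228 + -1·312 = 19020

4,0,-1 ; 19020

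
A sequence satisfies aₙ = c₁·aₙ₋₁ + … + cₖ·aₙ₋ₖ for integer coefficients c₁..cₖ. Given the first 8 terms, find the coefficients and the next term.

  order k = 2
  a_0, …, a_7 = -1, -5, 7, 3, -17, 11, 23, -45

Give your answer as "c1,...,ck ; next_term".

  a_2 = -1·-5 + -2·-1 = 7
  a_3 = -1·7 + -2·-5 = 3
  a_4 = -1·3 + -2·7 = -17
  a_5 = -1·-17 + -2·3 = 11
  a_6 = -1·11 + -2·-17 = 23
  a_7 = -1·23 + -2·11 = -45
  a_8 = -1·-45 + -2·23 = -1

-1,-2 ; -1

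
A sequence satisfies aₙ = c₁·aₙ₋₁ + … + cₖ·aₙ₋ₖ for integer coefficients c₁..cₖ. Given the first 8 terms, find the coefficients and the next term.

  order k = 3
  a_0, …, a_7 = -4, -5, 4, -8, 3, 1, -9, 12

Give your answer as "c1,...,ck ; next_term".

-1,0,1 ; -11

  a_3 = -1·4 + 0·-5 + 1·-4 = -8
  a_4 = -1·-8 + 0·4 + 1·-5 = 3
  a_5 = -1·3 + 0·-8 + 1·4 = 1
  a_6 = -1·1 + 0·3 + 1·-8 = -9
  a_7 = -1·-9 + 0·1 + 1·3 = 12
  a_8 = -1·12 + 0·-9 + 1·1 = -11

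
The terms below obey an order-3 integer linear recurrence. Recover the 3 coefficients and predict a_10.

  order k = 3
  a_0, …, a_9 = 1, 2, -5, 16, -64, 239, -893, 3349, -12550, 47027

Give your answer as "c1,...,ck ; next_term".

-3,2,-3 ; -176228

  a_3 = -3·-5 + 2·2 + -3·1 = 16
  a_4 = -3·16 + 2·-5 + -3·2 = -64
  a_5 = -3·-64 + 2·16 + -3·-5 = 239
  a_6 = -3·239 + 2·-64 + -3·16 = -893
  a_7 = -3·-893 + 2·239 + -3·-64 = 3349
  a_8 = -3·3349 + 2·-893 + -3·239 = -12550
  a_9 = -3·-12550 + 2·3349 + -3·-893 = 47027
  a_10 = -3·47027 + 2·-12550 + -3·3349 = -176228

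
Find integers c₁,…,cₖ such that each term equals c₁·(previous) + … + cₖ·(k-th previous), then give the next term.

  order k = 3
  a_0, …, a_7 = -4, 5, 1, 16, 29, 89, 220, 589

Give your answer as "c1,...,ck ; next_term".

2,2,-1 ; 1529

  a_3 = 2·1 + 2·5 + -1·-4 = 16
  a_4 = 2·16 + 2·1 + -1·5 = 29
  a_5 = 2·29 + 2·16 + -1·1 = 89
  a_6 = 2·89 + 2·29 + -1·16 = 220
  a_7 = 2·220 + 2·89 + -1·29 = 589
  a_8 = 2·589 + 2·220 + -1·89 = 1529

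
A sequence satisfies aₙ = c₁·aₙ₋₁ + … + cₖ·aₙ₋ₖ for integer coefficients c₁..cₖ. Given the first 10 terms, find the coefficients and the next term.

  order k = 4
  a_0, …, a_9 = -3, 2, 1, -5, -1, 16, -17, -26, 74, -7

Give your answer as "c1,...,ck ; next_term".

  a_4 = -1·-5 + -2·1 + 1·2 + 2·-3 = -1
  a_5 = -1·-1 + -2·-5 + 1·1 + 2·2 = 16
  a_6 = -1·16 + -2·-1 + 1·-5 + 2·1 = -17
  a_7 = -1·-17 + -2·16 + 1·-1 + 2·-5 = -26
  a_8 = -1·-26 + -2·-17 + 1·16 + 2·-1 = 74
  a_9 = -1·74 + -2·-26 + 1·-17 + 2·16 = -7
  a_10 = -1·-7 + -2·74 + 1·-26 + 2·-17 = -201

-1,-2,1,2 ; -201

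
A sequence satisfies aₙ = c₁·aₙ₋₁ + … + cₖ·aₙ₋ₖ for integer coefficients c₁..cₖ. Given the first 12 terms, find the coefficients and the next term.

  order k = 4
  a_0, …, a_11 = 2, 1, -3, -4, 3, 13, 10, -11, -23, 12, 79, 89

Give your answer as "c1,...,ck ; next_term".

2,-2,1,2 ; -14

  a_4 = 2·-4 + -2·-3 + 1·1 + 2·2 = 3
  a_5 = 2·3 + -2·-4 + 1·-3 + 2·1 = 13
  a_6 = 2·13 + -2·3 + 1·-4 + 2·-3 = 10
  a_7 = 2·10 + -2·13 + 1·3 + 2·-4 = -11
  a_8 = 2·-11 + -2·10 + 1·13 + 2·3 = -23
  a_9 = 2·-23 + -2·-11 + 1·10 + 2·13 = 12
  a_10 = 2·12 + -2·-23 + 1·-11 + 2·10 = 79
  a_11 = 2·79 + -2·12 + 1·-23 + 2·-11 = 89
  a_12 = 2·89 + -2·79 + 1·12 + 2·-23 = -14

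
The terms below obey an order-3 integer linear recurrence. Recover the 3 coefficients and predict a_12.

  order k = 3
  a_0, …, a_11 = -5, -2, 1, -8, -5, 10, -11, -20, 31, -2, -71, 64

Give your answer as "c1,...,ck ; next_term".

0,-1,2 ; 67

  a_3 = 0·1 + -1·-2 + 2·-5 = -8
  a_4 = 0·-8 + -1·1 + 2·-2 = -5
  a_5 = 0·-5 + -1·-8 + 2·1 = 10
  a_6 = 0·10 + -1·-5 + 2·-8 = -11
  a_7 = 0·-11 + -1·10 + 2·-5 = -20
  a_8 = 0·-20 + -1·-11 + 2·10 = 31
  a_9 = 0·31 + -1·-20 + 2·-11 = -2
  a_10 = 0·-2 + -1·31 + 2·-20 = -71
  a_11 = 0·-71 + -1·-2 + 2·31 = 64
  a_12 = 0·64 + -1·-71 + 2·-2 = 67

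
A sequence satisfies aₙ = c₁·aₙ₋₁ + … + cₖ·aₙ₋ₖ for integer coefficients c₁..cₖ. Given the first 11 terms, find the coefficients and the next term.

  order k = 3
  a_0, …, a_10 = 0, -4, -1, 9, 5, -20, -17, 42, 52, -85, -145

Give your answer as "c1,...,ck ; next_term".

  a_3 = -1·-1 + -2·-4 + -3·0 = 9
  a_4 = -1·9 + -2·-1 + -3·-4 = 5
  a_5 = -1·5 + -2·9 + -3·-1 = -20
  a_6 = -1·-20 + -2·5 + -3·9 = -17
  a_7 = -1·-17 + -2·-20 + -3·5 = 42
  a_8 = -1·42 + -2·-17 + -3·-20 = 52
  a_9 = -1·52 + -2·42 + -3·-17 = -85
  a_10 = -1·-85 + -2·52 + -3·42 = -145
  a_11 = -1·-145 + -2·-85 + -3·52 = 159

-1,-2,-3 ; 159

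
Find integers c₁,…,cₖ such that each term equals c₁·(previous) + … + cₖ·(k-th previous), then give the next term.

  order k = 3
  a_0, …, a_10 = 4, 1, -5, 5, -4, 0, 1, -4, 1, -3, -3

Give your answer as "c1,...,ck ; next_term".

0,1,1 ; -2

  a_3 = 0·-5 + 1·1 + 1·4 = 5
  a_4 = 0·5 + 1·-5 + 1·1 = -4
  a_5 = 0·-4 + 1·5 + 1·-5 = 0
  a_6 = 0·0 + 1·-4 + 1·5 = 1
  a_7 = 0·1 + 1·0 + 1·-4 = -4
  a_8 = 0·-4 + 1·1 + 1·0 = 1
  a_9 = 0·1 + 1·-4 + 1·1 = -3
  a_10 = 0·-3 + 1·1 + 1·-4 = -3
  a_11 = 0·-3 + 1·-3 + 1·1 = -2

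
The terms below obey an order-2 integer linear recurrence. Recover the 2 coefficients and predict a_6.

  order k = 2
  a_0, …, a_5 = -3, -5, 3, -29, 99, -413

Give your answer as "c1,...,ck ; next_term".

  a_2 = -3·-5 + 4·-3 = 3
  a_3 = -3·3 + 4·-5 = -29
  a_4 = -3·-29 + 4·3 = 99
  a_5 = -3·99 + 4·-29 = -413
  a_6 = -3·-413 + 4·99 = 1635

-3,4 ; 1635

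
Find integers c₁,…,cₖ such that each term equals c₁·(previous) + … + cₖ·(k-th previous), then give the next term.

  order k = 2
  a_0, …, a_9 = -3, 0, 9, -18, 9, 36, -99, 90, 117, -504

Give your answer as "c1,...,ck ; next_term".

  a_2 = -2·0 + -3·-3 = 9
  a_3 = -2·9 + -3·0 = -18
  a_4 = -2·-18 + -3·9 = 9
  a_5 = -2·9 + -3·-18 = 36
  a_6 = -2·36 + -3·9 = -99
  a_7 = -2·-99 + -3·36 = 90
  a_8 = -2·90 + -3·-99 = 117
  a_9 = -2·117 + -3·90 = -504
  a_10 = -2·-504 + -3·117 = 657

-2,-3 ; 657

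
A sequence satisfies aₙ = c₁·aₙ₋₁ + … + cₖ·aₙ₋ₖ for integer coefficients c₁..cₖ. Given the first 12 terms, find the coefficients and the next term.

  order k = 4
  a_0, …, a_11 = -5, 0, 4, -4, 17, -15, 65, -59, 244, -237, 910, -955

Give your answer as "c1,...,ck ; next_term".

1,4,-4,-1 ; 3389

  a_4 = 1·-4 + 4·4 + -4·0 + -1·-5 = 17
  a_5 = 1·17 + 4·-4 + -4·4 + -1·0 = -15
  a_6 = 1·-15 + 4·17 + -4·-4 + -1·4 = 65
  a_7 = 1·65 + 4·-15 + -4·17 + -1·-4 = -59
  a_8 = 1·-59 + 4·65 + -4·-15 + -1·17 = 244
  a_9 = 1·244 + 4·-59 + -4·65 + -1·-15 = -237
  a_10 = 1·-237 + 4·244 + -4·-59 + -1·65 = 910
  a_11 = 1·910 + 4·-237 + -4·244 + -1·-59 = -955
  a_12 = 1·-955 + 4·910 + -4·-237 + -1·244 = 3389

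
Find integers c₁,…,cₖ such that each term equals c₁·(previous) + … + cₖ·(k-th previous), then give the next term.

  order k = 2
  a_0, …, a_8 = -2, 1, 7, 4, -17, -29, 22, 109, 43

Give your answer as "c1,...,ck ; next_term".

1,-3 ; -284

  a_2 = 1·1 + -3·-2 = 7
  a_3 = 1·7 + -3·1 = 4
  a_4 = 1·4 + -3·7 = -17
  a_5 = 1·-17 + -3·4 = -29
  a_6 = 1·-29 + -3·-17 = 22
  a_7 = 1·22 + -3·-29 = 109
  a_8 = 1·109 + -3·22 = 43
  a_9 = 1·43 + -3·109 = -284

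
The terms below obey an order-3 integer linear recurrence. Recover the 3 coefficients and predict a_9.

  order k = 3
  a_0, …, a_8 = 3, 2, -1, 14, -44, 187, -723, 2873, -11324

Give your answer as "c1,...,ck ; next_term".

  a_3 = -3·-1 + 4·2 + 1·3 = 14
  a_4 = -3·14 + 4·-1 + 1·2 = -44
  a_5 = -3·-44 + 4·14 + 1·-1 = 187
  a_6 = -3·187 + 4·-44 + 1·14 = -723
  a_7 = -3·-723 + 4·187 + 1·-44 = 2873
  a_8 = -3·2873 + 4·-723 + 1·187 = -11324
  a_9 = -3·-11324 + 4·2873 + 1·-723 = 44741

-3,4,1 ; 44741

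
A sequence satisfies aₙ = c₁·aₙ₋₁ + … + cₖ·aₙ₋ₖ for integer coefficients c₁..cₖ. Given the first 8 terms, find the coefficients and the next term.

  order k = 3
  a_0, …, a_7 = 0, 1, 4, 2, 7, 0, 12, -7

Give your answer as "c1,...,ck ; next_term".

0,2,-1 ; 24

  a_3 = 0·4 + 2·1 + -1·0 = 2
  a_4 = 0·2 + 2·4 + -1·1 = 7
  a_5 = 0·7 + 2·2 + -1·4 = 0
  a_6 = 0·0 + 2·7 + -1·2 = 12
  a_7 = 0·12 + 2·0 + -1·7 = -7
  a_8 = 0·-7 + 2·12 + -1·0 = 24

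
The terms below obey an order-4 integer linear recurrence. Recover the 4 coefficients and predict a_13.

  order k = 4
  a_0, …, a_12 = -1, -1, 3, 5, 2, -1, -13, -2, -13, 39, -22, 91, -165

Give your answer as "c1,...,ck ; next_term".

-1,1,-2,-2 ; 222

  a_4 = -1·5 + 1·3 + -2·-1 + -2·-1 = 2
  a_5 = -1·2 + 1·5 + -2·3 + -2·-1 = -1
  a_6 = -1·-1 + 1·2 + -2·5 + -2·3 = -13
  a_7 = -1·-13 + 1·-1 + -2·2 + -2·5 = -2
  a_8 = -1·-2 + 1·-13 + -2·-1 + -2·2 = -13
  a_9 = -1·-13 + 1·-2 + -2·-13 + -2·-1 = 39
  a_10 = -1·39 + 1·-13 + -2·-2 + -2·-13 = -22
  a_11 = -1·-22 + 1·39 + -2·-13 + -2·-2 = 91
  a_12 = -1·91 + 1·-22 + -2·39 + -2·-13 = -165
  a_13 = -1·-165 + 1·91 + -2·-22 + -2·39 = 222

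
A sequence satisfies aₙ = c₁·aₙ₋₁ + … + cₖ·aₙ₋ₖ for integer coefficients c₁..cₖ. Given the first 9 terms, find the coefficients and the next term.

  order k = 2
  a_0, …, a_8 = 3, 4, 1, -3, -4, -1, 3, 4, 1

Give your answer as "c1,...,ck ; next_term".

1,-1 ; -3

  a_2 = 1·4 + -1·3 = 1
  a_3 = 1·1 + -1·4 = -3
  a_4 = 1·-3 + -1·1 = -4
  a_5 = 1·-4 + -1·-3 = -1
  a_6 = 1·-1 + -1·-4 = 3
  a_7 = 1·3 + -1·-1 = 4
  a_8 = 1·4 + -1·3 = 1
  a_9 = 1·1 + -1·4 = -3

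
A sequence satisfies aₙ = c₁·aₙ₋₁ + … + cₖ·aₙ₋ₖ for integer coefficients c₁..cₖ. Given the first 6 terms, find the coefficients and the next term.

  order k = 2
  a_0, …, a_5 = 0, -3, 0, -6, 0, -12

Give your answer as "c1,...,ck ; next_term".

  a_2 = 0·-3 + 2·0 = 0
  a_3 = 0·0 + 2·-3 = -6
  a_4 = 0·-6 + 2·0 = 0
  a_5 = 0·0 + 2·-6 = -12
  a_6 = 0·-12 + 2·0 = 0

0,2 ; 0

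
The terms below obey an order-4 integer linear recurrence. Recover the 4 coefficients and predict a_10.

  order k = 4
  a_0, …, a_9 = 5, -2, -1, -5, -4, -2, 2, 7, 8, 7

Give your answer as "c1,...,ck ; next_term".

  a_4 = 0·-5 + 1·-1 + -1·-2 + -1·5 = -4
  a_5 = 0·-4 + 1·-5 + -1·-1 + -1·-2 = -2
  a_6 = 0·-2 + 1·-4 + -1·-5 + -1·-1 = 2
  a_7 = 0·2 + 1·-2 + -1·-4 + -1·-5 = 7
  a_8 = 0·7 + 1·2 + -1·-2 + -1·-4 = 8
  a_9 = 0·8 + 1·7 + -1·2 + -1·-2 = 7
  a_10 = 0·7 + 1·8 + -1·7 + -1·2 = -1

0,1,-1,-1 ; -1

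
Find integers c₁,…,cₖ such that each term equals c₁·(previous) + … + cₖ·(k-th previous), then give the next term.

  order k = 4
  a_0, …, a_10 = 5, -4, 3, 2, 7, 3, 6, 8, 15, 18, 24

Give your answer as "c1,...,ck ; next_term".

  a_4 = 1·2 + 0·3 + 0·-4 + 1·5 = 7
  a_5 = 1·7 + 0·2 + 0·3 + 1·-4 = 3
  a_6 = 1·3 + 0·7 + 0·2 + 1·3 = 6
  a_7 = 1·6 + 0·3 + 0·7 + 1·2 = 8
  a_8 = 1·8 + 0·6 + 0·3 + 1·7 = 15
  a_9 = 1·15 + 0·8 + 0·6 + 1·3 = 18
  a_10 = 1·18 + 0·15 + 0·8 + 1·6 = 24
  a_11 = 1·24 + 0·18 + 0·15 + 1·8 = 32

1,0,0,1 ; 32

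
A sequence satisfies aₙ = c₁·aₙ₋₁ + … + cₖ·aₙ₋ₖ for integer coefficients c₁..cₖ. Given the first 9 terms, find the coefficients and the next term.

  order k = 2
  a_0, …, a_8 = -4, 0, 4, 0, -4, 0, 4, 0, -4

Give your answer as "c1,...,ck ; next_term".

0,-1 ; 0

  a_2 = 0·0 + -1·-4 = 4
  a_3 = 0·4 + -1·0 = 0
  a_4 = 0·0 + -1·4 = -4
  a_5 = 0·-4 + -1·0 = 0
  a_6 = 0·0 + -1·-4 = 4
  a_7 = 0·4 + -1·0 = 0
  a_8 = 0·0 + -1·4 = -4
  a_9 = 0·-4 + -1·0 = 0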